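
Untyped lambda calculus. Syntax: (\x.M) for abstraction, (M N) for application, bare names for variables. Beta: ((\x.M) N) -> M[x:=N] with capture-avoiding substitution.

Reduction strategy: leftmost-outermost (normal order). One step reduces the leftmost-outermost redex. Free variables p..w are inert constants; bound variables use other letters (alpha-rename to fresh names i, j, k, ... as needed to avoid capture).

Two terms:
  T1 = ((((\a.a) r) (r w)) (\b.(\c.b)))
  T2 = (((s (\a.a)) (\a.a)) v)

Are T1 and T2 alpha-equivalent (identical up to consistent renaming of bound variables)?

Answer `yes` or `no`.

Answer: no

Derivation:
Term 1: ((((\a.a) r) (r w)) (\b.(\c.b)))
Term 2: (((s (\a.a)) (\a.a)) v)
Alpha-equivalence: compare structure up to binder renaming.
Result: False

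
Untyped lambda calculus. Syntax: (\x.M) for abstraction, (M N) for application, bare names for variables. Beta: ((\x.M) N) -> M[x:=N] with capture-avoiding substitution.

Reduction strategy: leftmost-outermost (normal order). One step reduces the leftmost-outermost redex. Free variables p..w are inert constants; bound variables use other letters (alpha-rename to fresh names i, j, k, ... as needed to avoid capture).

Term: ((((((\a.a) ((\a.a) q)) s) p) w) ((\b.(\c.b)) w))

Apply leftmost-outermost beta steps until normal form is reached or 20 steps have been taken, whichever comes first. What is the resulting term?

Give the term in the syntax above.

Answer: ((((q s) p) w) (\c.w))

Derivation:
Step 0: ((((((\a.a) ((\a.a) q)) s) p) w) ((\b.(\c.b)) w))
Step 1: ((((((\a.a) q) s) p) w) ((\b.(\c.b)) w))
Step 2: ((((q s) p) w) ((\b.(\c.b)) w))
Step 3: ((((q s) p) w) (\c.w))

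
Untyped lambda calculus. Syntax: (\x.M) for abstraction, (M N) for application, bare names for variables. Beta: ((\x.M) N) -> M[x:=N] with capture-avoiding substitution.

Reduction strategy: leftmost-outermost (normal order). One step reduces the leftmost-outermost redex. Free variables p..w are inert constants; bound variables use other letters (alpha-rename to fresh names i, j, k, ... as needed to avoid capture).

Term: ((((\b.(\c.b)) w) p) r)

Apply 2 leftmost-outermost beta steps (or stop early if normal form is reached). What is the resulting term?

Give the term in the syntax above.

Answer: (w r)

Derivation:
Step 0: ((((\b.(\c.b)) w) p) r)
Step 1: (((\c.w) p) r)
Step 2: (w r)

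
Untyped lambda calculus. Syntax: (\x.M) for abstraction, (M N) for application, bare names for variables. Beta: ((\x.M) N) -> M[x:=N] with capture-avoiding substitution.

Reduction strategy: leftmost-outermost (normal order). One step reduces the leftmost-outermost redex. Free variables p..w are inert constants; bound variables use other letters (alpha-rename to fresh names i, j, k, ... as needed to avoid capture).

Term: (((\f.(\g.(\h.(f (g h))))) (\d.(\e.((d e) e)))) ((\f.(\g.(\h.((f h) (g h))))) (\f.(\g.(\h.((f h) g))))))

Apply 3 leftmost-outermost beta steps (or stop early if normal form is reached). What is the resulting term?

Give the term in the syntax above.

Answer: (\h.(\e.(((((\f.(\g.(\h.((f h) (g h))))) (\f.(\g.(\h.((f h) g))))) h) e) e)))

Derivation:
Step 0: (((\f.(\g.(\h.(f (g h))))) (\d.(\e.((d e) e)))) ((\f.(\g.(\h.((f h) (g h))))) (\f.(\g.(\h.((f h) g))))))
Step 1: ((\g.(\h.((\d.(\e.((d e) e))) (g h)))) ((\f.(\g.(\h.((f h) (g h))))) (\f.(\g.(\h.((f h) g))))))
Step 2: (\h.((\d.(\e.((d e) e))) (((\f.(\g.(\h.((f h) (g h))))) (\f.(\g.(\h.((f h) g))))) h)))
Step 3: (\h.(\e.(((((\f.(\g.(\h.((f h) (g h))))) (\f.(\g.(\h.((f h) g))))) h) e) e)))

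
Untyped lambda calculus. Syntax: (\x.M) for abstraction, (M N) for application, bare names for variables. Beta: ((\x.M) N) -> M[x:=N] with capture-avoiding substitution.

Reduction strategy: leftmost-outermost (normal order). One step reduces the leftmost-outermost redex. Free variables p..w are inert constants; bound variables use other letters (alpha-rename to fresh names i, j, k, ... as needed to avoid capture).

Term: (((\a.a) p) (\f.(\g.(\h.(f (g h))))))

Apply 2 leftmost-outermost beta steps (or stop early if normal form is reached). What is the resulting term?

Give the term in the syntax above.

Answer: (p (\f.(\g.(\h.(f (g h))))))

Derivation:
Step 0: (((\a.a) p) (\f.(\g.(\h.(f (g h))))))
Step 1: (p (\f.(\g.(\h.(f (g h))))))
Step 2: (normal form reached)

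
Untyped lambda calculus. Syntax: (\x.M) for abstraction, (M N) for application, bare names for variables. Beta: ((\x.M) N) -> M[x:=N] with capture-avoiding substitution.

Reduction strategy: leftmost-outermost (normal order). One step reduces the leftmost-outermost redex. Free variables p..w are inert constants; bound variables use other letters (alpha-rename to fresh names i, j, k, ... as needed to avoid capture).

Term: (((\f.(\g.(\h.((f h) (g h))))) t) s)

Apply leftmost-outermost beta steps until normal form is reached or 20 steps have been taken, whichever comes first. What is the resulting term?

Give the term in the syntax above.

Answer: (\h.((t h) (s h)))

Derivation:
Step 0: (((\f.(\g.(\h.((f h) (g h))))) t) s)
Step 1: ((\g.(\h.((t h) (g h)))) s)
Step 2: (\h.((t h) (s h)))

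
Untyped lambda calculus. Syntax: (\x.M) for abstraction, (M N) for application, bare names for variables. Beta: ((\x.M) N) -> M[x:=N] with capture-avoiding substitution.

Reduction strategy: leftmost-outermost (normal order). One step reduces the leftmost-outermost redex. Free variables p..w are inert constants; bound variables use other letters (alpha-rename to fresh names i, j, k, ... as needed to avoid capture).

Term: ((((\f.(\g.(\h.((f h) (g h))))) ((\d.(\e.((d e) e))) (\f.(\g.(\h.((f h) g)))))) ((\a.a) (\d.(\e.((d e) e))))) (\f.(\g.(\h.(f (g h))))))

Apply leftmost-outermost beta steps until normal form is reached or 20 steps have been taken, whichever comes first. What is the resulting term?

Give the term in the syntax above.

Step 0: ((((\f.(\g.(\h.((f h) (g h))))) ((\d.(\e.((d e) e))) (\f.(\g.(\h.((f h) g)))))) ((\a.a) (\d.(\e.((d e) e))))) (\f.(\g.(\h.(f (g h))))))
Step 1: (((\g.(\h.((((\d.(\e.((d e) e))) (\f.(\g.(\h.((f h) g))))) h) (g h)))) ((\a.a) (\d.(\e.((d e) e))))) (\f.(\g.(\h.(f (g h))))))
Step 2: ((\h.((((\d.(\e.((d e) e))) (\f.(\g.(\h.((f h) g))))) h) (((\a.a) (\d.(\e.((d e) e)))) h))) (\f.(\g.(\h.(f (g h))))))
Step 3: ((((\d.(\e.((d e) e))) (\f.(\g.(\h.((f h) g))))) (\f.(\g.(\h.(f (g h)))))) (((\a.a) (\d.(\e.((d e) e)))) (\f.(\g.(\h.(f (g h)))))))
Step 4: (((\e.(((\f.(\g.(\h.((f h) g)))) e) e)) (\f.(\g.(\h.(f (g h)))))) (((\a.a) (\d.(\e.((d e) e)))) (\f.(\g.(\h.(f (g h)))))))
Step 5: ((((\f.(\g.(\h.((f h) g)))) (\f.(\g.(\h.(f (g h)))))) (\f.(\g.(\h.(f (g h)))))) (((\a.a) (\d.(\e.((d e) e)))) (\f.(\g.(\h.(f (g h)))))))
Step 6: (((\g.(\h.(((\f.(\g.(\h.(f (g h))))) h) g))) (\f.(\g.(\h.(f (g h)))))) (((\a.a) (\d.(\e.((d e) e)))) (\f.(\g.(\h.(f (g h)))))))
Step 7: ((\h.(((\f.(\g.(\h.(f (g h))))) h) (\f.(\g.(\h.(f (g h))))))) (((\a.a) (\d.(\e.((d e) e)))) (\f.(\g.(\h.(f (g h)))))))
Step 8: (((\f.(\g.(\h.(f (g h))))) (((\a.a) (\d.(\e.((d e) e)))) (\f.(\g.(\h.(f (g h))))))) (\f.(\g.(\h.(f (g h))))))
Step 9: ((\g.(\h.((((\a.a) (\d.(\e.((d e) e)))) (\f.(\g.(\h.(f (g h)))))) (g h)))) (\f.(\g.(\h.(f (g h))))))
Step 10: (\h.((((\a.a) (\d.(\e.((d e) e)))) (\f.(\g.(\h.(f (g h)))))) ((\f.(\g.(\h.(f (g h))))) h)))
Step 11: (\h.(((\d.(\e.((d e) e))) (\f.(\g.(\h.(f (g h)))))) ((\f.(\g.(\h.(f (g h))))) h)))
Step 12: (\h.((\e.(((\f.(\g.(\h.(f (g h))))) e) e)) ((\f.(\g.(\h.(f (g h))))) h)))
Step 13: (\h.(((\f.(\g.(\h.(f (g h))))) ((\f.(\g.(\h.(f (g h))))) h)) ((\f.(\g.(\h.(f (g h))))) h)))
Step 14: (\h.((\g.(\i.(((\f.(\g.(\h.(f (g h))))) h) (g i)))) ((\f.(\g.(\h.(f (g h))))) h)))
Step 15: (\h.(\i.(((\f.(\g.(\h.(f (g h))))) h) (((\f.(\g.(\h.(f (g h))))) h) i))))
Step 16: (\h.(\i.((\g.(\i.(h (g i)))) (((\f.(\g.(\h.(f (g h))))) h) i))))
Step 17: (\h.(\i.(\j.(h ((((\f.(\g.(\h.(f (g h))))) h) i) j)))))
Step 18: (\h.(\i.(\j.(h (((\g.(\i.(h (g i)))) i) j)))))
Step 19: (\h.(\i.(\j.(h ((\j.(h (i j))) j)))))
Step 20: (\h.(\i.(\j.(h (h (i j))))))

Answer: (\h.(\i.(\j.(h (h (i j))))))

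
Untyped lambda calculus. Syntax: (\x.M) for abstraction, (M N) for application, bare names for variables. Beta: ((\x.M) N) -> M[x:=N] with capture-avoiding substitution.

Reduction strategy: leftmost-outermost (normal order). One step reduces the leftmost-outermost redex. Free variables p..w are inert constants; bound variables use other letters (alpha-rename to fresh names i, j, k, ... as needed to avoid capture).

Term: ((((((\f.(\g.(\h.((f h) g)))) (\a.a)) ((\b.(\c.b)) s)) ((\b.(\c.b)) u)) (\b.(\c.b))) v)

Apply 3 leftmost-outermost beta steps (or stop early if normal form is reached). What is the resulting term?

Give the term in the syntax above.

Step 0: ((((((\f.(\g.(\h.((f h) g)))) (\a.a)) ((\b.(\c.b)) s)) ((\b.(\c.b)) u)) (\b.(\c.b))) v)
Step 1: (((((\g.(\h.(((\a.a) h) g))) ((\b.(\c.b)) s)) ((\b.(\c.b)) u)) (\b.(\c.b))) v)
Step 2: ((((\h.(((\a.a) h) ((\b.(\c.b)) s))) ((\b.(\c.b)) u)) (\b.(\c.b))) v)
Step 3: (((((\a.a) ((\b.(\c.b)) u)) ((\b.(\c.b)) s)) (\b.(\c.b))) v)

Answer: (((((\a.a) ((\b.(\c.b)) u)) ((\b.(\c.b)) s)) (\b.(\c.b))) v)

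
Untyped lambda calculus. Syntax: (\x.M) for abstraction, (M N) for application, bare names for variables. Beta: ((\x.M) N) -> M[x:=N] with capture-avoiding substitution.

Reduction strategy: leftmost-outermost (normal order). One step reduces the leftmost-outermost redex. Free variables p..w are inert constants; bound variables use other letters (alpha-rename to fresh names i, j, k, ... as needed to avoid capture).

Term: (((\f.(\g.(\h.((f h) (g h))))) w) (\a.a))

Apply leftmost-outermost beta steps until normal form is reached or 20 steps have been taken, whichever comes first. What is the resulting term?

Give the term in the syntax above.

Answer: (\h.((w h) h))

Derivation:
Step 0: (((\f.(\g.(\h.((f h) (g h))))) w) (\a.a))
Step 1: ((\g.(\h.((w h) (g h)))) (\a.a))
Step 2: (\h.((w h) ((\a.a) h)))
Step 3: (\h.((w h) h))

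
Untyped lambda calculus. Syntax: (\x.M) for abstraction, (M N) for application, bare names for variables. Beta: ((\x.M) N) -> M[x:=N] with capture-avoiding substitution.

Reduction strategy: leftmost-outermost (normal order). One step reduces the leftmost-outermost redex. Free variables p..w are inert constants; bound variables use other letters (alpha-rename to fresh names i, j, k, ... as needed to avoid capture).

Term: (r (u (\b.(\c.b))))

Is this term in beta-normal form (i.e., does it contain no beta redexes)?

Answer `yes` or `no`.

Term: (r (u (\b.(\c.b))))
No beta redexes found.

Answer: yes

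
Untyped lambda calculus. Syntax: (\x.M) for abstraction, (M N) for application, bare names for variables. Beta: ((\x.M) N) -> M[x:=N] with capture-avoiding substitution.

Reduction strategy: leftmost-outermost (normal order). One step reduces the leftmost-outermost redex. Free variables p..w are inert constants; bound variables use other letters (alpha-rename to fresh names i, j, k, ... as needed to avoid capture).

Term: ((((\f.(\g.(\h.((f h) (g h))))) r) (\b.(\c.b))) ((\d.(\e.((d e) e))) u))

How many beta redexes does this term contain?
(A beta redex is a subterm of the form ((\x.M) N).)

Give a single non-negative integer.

Term: ((((\f.(\g.(\h.((f h) (g h))))) r) (\b.(\c.b))) ((\d.(\e.((d e) e))) u))
  Redex: ((\f.(\g.(\h.((f h) (g h))))) r)
  Redex: ((\d.(\e.((d e) e))) u)
Total redexes: 2

Answer: 2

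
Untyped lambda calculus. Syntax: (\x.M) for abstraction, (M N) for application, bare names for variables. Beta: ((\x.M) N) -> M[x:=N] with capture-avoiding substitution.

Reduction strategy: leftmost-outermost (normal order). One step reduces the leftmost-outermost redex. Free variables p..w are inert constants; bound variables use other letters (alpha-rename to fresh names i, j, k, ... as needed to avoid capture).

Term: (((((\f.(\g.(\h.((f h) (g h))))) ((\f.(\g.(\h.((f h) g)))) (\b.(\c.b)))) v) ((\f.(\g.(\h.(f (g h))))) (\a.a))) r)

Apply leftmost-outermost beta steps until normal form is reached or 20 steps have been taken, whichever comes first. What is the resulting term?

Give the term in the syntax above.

Step 0: (((((\f.(\g.(\h.((f h) (g h))))) ((\f.(\g.(\h.((f h) g)))) (\b.(\c.b)))) v) ((\f.(\g.(\h.(f (g h))))) (\a.a))) r)
Step 1: ((((\g.(\h.((((\f.(\g.(\h.((f h) g)))) (\b.(\c.b))) h) (g h)))) v) ((\f.(\g.(\h.(f (g h))))) (\a.a))) r)
Step 2: (((\h.((((\f.(\g.(\h.((f h) g)))) (\b.(\c.b))) h) (v h))) ((\f.(\g.(\h.(f (g h))))) (\a.a))) r)
Step 3: (((((\f.(\g.(\h.((f h) g)))) (\b.(\c.b))) ((\f.(\g.(\h.(f (g h))))) (\a.a))) (v ((\f.(\g.(\h.(f (g h))))) (\a.a)))) r)
Step 4: ((((\g.(\h.(((\b.(\c.b)) h) g))) ((\f.(\g.(\h.(f (g h))))) (\a.a))) (v ((\f.(\g.(\h.(f (g h))))) (\a.a)))) r)
Step 5: (((\h.(((\b.(\c.b)) h) ((\f.(\g.(\h.(f (g h))))) (\a.a)))) (v ((\f.(\g.(\h.(f (g h))))) (\a.a)))) r)
Step 6: ((((\b.(\c.b)) (v ((\f.(\g.(\h.(f (g h))))) (\a.a)))) ((\f.(\g.(\h.(f (g h))))) (\a.a))) r)
Step 7: (((\c.(v ((\f.(\g.(\h.(f (g h))))) (\a.a)))) ((\f.(\g.(\h.(f (g h))))) (\a.a))) r)
Step 8: ((v ((\f.(\g.(\h.(f (g h))))) (\a.a))) r)
Step 9: ((v (\g.(\h.((\a.a) (g h))))) r)
Step 10: ((v (\g.(\h.(g h)))) r)

Answer: ((v (\g.(\h.(g h)))) r)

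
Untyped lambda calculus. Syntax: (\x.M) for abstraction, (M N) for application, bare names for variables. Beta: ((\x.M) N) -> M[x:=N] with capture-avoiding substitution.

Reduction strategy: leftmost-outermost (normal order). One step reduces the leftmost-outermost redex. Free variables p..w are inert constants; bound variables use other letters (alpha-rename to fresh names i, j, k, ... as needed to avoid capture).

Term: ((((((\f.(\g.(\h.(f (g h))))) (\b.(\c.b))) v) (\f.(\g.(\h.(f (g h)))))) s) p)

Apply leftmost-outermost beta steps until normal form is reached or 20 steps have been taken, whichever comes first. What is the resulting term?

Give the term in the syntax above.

Answer: ((v (\f.(\g.(\h.(f (g h)))))) p)

Derivation:
Step 0: ((((((\f.(\g.(\h.(f (g h))))) (\b.(\c.b))) v) (\f.(\g.(\h.(f (g h)))))) s) p)
Step 1: (((((\g.(\h.((\b.(\c.b)) (g h)))) v) (\f.(\g.(\h.(f (g h)))))) s) p)
Step 2: ((((\h.((\b.(\c.b)) (v h))) (\f.(\g.(\h.(f (g h)))))) s) p)
Step 3: ((((\b.(\c.b)) (v (\f.(\g.(\h.(f (g h))))))) s) p)
Step 4: (((\c.(v (\f.(\g.(\h.(f (g h))))))) s) p)
Step 5: ((v (\f.(\g.(\h.(f (g h)))))) p)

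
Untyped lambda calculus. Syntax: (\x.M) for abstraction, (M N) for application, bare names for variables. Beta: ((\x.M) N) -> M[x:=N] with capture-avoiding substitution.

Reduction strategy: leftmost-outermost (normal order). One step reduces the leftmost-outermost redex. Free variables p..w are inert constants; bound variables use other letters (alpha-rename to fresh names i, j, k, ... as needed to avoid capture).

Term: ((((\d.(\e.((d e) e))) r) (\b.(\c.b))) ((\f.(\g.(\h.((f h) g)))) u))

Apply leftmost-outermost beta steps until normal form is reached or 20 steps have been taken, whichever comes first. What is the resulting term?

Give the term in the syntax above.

Step 0: ((((\d.(\e.((d e) e))) r) (\b.(\c.b))) ((\f.(\g.(\h.((f h) g)))) u))
Step 1: (((\e.((r e) e)) (\b.(\c.b))) ((\f.(\g.(\h.((f h) g)))) u))
Step 2: (((r (\b.(\c.b))) (\b.(\c.b))) ((\f.(\g.(\h.((f h) g)))) u))
Step 3: (((r (\b.(\c.b))) (\b.(\c.b))) (\g.(\h.((u h) g))))

Answer: (((r (\b.(\c.b))) (\b.(\c.b))) (\g.(\h.((u h) g))))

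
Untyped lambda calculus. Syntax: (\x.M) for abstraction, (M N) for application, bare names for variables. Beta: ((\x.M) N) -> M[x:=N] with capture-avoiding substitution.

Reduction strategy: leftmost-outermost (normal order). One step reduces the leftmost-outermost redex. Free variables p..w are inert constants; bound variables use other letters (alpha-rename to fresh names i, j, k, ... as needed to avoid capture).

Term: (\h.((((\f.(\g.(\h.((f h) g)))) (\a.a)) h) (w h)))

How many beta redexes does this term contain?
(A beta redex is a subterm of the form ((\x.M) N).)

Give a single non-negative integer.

Term: (\h.((((\f.(\g.(\h.((f h) g)))) (\a.a)) h) (w h)))
  Redex: ((\f.(\g.(\h.((f h) g)))) (\a.a))
Total redexes: 1

Answer: 1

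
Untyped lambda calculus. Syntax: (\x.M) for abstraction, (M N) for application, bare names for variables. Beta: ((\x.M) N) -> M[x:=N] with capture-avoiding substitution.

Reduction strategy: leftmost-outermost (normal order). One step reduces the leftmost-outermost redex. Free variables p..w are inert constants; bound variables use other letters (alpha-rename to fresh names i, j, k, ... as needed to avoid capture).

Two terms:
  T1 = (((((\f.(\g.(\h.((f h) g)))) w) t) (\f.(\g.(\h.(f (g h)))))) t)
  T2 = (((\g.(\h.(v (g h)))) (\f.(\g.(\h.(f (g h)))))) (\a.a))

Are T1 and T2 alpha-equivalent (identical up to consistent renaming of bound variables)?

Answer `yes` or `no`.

Answer: no

Derivation:
Term 1: (((((\f.(\g.(\h.((f h) g)))) w) t) (\f.(\g.(\h.(f (g h)))))) t)
Term 2: (((\g.(\h.(v (g h)))) (\f.(\g.(\h.(f (g h)))))) (\a.a))
Alpha-equivalence: compare structure up to binder renaming.
Result: False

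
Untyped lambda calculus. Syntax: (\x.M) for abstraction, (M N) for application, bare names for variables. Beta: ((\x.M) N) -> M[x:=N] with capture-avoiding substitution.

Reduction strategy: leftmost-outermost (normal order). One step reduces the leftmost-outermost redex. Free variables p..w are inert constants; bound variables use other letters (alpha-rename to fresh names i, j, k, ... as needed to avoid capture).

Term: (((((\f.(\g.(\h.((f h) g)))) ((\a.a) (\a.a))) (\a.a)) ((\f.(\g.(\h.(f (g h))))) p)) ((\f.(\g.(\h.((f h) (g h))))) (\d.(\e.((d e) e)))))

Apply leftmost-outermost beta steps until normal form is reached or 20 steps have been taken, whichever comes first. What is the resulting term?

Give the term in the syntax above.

Step 0: (((((\f.(\g.(\h.((f h) g)))) ((\a.a) (\a.a))) (\a.a)) ((\f.(\g.(\h.(f (g h))))) p)) ((\f.(\g.(\h.((f h) (g h))))) (\d.(\e.((d e) e)))))
Step 1: ((((\g.(\h.((((\a.a) (\a.a)) h) g))) (\a.a)) ((\f.(\g.(\h.(f (g h))))) p)) ((\f.(\g.(\h.((f h) (g h))))) (\d.(\e.((d e) e)))))
Step 2: (((\h.((((\a.a) (\a.a)) h) (\a.a))) ((\f.(\g.(\h.(f (g h))))) p)) ((\f.(\g.(\h.((f h) (g h))))) (\d.(\e.((d e) e)))))
Step 3: (((((\a.a) (\a.a)) ((\f.(\g.(\h.(f (g h))))) p)) (\a.a)) ((\f.(\g.(\h.((f h) (g h))))) (\d.(\e.((d e) e)))))
Step 4: ((((\a.a) ((\f.(\g.(\h.(f (g h))))) p)) (\a.a)) ((\f.(\g.(\h.((f h) (g h))))) (\d.(\e.((d e) e)))))
Step 5: ((((\f.(\g.(\h.(f (g h))))) p) (\a.a)) ((\f.(\g.(\h.((f h) (g h))))) (\d.(\e.((d e) e)))))
Step 6: (((\g.(\h.(p (g h)))) (\a.a)) ((\f.(\g.(\h.((f h) (g h))))) (\d.(\e.((d e) e)))))
Step 7: ((\h.(p ((\a.a) h))) ((\f.(\g.(\h.((f h) (g h))))) (\d.(\e.((d e) e)))))
Step 8: (p ((\a.a) ((\f.(\g.(\h.((f h) (g h))))) (\d.(\e.((d e) e))))))
Step 9: (p ((\f.(\g.(\h.((f h) (g h))))) (\d.(\e.((d e) e)))))
Step 10: (p (\g.(\h.(((\d.(\e.((d e) e))) h) (g h)))))
Step 11: (p (\g.(\h.((\e.((h e) e)) (g h)))))
Step 12: (p (\g.(\h.((h (g h)) (g h)))))

Answer: (p (\g.(\h.((h (g h)) (g h)))))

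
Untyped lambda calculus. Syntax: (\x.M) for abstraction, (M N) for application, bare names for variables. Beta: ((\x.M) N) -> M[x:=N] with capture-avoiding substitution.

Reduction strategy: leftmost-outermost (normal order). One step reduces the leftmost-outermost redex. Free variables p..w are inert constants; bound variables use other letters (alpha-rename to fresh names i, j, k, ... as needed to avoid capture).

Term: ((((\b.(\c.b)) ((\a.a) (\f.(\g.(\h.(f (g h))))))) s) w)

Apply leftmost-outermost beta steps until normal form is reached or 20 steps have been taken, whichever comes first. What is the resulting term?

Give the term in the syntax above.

Answer: (\g.(\h.(w (g h))))

Derivation:
Step 0: ((((\b.(\c.b)) ((\a.a) (\f.(\g.(\h.(f (g h))))))) s) w)
Step 1: (((\c.((\a.a) (\f.(\g.(\h.(f (g h))))))) s) w)
Step 2: (((\a.a) (\f.(\g.(\h.(f (g h)))))) w)
Step 3: ((\f.(\g.(\h.(f (g h))))) w)
Step 4: (\g.(\h.(w (g h))))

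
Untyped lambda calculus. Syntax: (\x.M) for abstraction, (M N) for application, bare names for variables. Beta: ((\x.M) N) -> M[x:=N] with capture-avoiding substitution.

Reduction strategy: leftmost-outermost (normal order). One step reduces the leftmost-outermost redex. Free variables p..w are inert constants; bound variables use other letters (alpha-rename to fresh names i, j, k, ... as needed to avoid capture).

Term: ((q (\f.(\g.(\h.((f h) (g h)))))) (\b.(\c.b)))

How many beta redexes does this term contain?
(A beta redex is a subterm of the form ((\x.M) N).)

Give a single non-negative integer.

Term: ((q (\f.(\g.(\h.((f h) (g h)))))) (\b.(\c.b)))
  (no redexes)
Total redexes: 0

Answer: 0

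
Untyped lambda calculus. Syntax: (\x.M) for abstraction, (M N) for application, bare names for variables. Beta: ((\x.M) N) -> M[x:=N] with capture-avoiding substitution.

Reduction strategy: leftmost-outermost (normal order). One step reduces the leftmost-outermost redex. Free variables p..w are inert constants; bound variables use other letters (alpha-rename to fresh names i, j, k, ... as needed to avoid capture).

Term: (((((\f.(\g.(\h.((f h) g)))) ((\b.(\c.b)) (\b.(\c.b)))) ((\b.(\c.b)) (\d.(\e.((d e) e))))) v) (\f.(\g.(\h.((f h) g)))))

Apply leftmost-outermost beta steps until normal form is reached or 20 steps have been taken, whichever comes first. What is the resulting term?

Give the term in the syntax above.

Answer: (\c.(\d.(\e.((d e) e))))

Derivation:
Step 0: (((((\f.(\g.(\h.((f h) g)))) ((\b.(\c.b)) (\b.(\c.b)))) ((\b.(\c.b)) (\d.(\e.((d e) e))))) v) (\f.(\g.(\h.((f h) g)))))
Step 1: ((((\g.(\h.((((\b.(\c.b)) (\b.(\c.b))) h) g))) ((\b.(\c.b)) (\d.(\e.((d e) e))))) v) (\f.(\g.(\h.((f h) g)))))
Step 2: (((\h.((((\b.(\c.b)) (\b.(\c.b))) h) ((\b.(\c.b)) (\d.(\e.((d e) e)))))) v) (\f.(\g.(\h.((f h) g)))))
Step 3: (((((\b.(\c.b)) (\b.(\c.b))) v) ((\b.(\c.b)) (\d.(\e.((d e) e))))) (\f.(\g.(\h.((f h) g)))))
Step 4: ((((\c.(\b.(\c.b))) v) ((\b.(\c.b)) (\d.(\e.((d e) e))))) (\f.(\g.(\h.((f h) g)))))
Step 5: (((\b.(\c.b)) ((\b.(\c.b)) (\d.(\e.((d e) e))))) (\f.(\g.(\h.((f h) g)))))
Step 6: ((\c.((\b.(\c.b)) (\d.(\e.((d e) e))))) (\f.(\g.(\h.((f h) g)))))
Step 7: ((\b.(\c.b)) (\d.(\e.((d e) e))))
Step 8: (\c.(\d.(\e.((d e) e))))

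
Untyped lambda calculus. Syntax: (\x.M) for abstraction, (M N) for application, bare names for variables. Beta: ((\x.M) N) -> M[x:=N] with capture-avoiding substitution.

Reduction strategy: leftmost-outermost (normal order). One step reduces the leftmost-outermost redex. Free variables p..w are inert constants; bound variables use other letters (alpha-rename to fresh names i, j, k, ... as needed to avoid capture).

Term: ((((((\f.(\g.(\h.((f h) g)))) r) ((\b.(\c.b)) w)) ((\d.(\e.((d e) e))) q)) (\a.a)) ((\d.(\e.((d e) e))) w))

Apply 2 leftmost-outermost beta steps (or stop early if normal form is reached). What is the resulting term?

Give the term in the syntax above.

Answer: ((((\h.((r h) ((\b.(\c.b)) w))) ((\d.(\e.((d e) e))) q)) (\a.a)) ((\d.(\e.((d e) e))) w))

Derivation:
Step 0: ((((((\f.(\g.(\h.((f h) g)))) r) ((\b.(\c.b)) w)) ((\d.(\e.((d e) e))) q)) (\a.a)) ((\d.(\e.((d e) e))) w))
Step 1: (((((\g.(\h.((r h) g))) ((\b.(\c.b)) w)) ((\d.(\e.((d e) e))) q)) (\a.a)) ((\d.(\e.((d e) e))) w))
Step 2: ((((\h.((r h) ((\b.(\c.b)) w))) ((\d.(\e.((d e) e))) q)) (\a.a)) ((\d.(\e.((d e) e))) w))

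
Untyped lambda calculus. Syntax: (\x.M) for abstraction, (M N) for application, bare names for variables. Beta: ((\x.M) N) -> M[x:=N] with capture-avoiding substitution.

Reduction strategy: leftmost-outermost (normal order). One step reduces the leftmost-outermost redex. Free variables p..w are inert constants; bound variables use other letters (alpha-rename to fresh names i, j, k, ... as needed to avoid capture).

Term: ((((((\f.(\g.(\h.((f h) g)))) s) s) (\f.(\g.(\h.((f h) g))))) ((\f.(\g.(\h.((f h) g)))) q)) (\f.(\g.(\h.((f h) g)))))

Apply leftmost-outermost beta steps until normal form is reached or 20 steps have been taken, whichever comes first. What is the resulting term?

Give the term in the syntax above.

Step 0: ((((((\f.(\g.(\h.((f h) g)))) s) s) (\f.(\g.(\h.((f h) g))))) ((\f.(\g.(\h.((f h) g)))) q)) (\f.(\g.(\h.((f h) g)))))
Step 1: (((((\g.(\h.((s h) g))) s) (\f.(\g.(\h.((f h) g))))) ((\f.(\g.(\h.((f h) g)))) q)) (\f.(\g.(\h.((f h) g)))))
Step 2: ((((\h.((s h) s)) (\f.(\g.(\h.((f h) g))))) ((\f.(\g.(\h.((f h) g)))) q)) (\f.(\g.(\h.((f h) g)))))
Step 3: ((((s (\f.(\g.(\h.((f h) g))))) s) ((\f.(\g.(\h.((f h) g)))) q)) (\f.(\g.(\h.((f h) g)))))
Step 4: ((((s (\f.(\g.(\h.((f h) g))))) s) (\g.(\h.((q h) g)))) (\f.(\g.(\h.((f h) g)))))

Answer: ((((s (\f.(\g.(\h.((f h) g))))) s) (\g.(\h.((q h) g)))) (\f.(\g.(\h.((f h) g)))))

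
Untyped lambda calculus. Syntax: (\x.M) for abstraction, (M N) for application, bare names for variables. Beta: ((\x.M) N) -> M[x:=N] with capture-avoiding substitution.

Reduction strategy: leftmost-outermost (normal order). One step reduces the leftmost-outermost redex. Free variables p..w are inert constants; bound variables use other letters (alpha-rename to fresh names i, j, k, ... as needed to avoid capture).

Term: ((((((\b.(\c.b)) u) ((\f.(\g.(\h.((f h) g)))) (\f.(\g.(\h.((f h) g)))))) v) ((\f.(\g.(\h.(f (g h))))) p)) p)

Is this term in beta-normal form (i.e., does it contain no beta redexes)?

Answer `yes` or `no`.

Answer: no

Derivation:
Term: ((((((\b.(\c.b)) u) ((\f.(\g.(\h.((f h) g)))) (\f.(\g.(\h.((f h) g)))))) v) ((\f.(\g.(\h.(f (g h))))) p)) p)
Found 3 beta redex(es).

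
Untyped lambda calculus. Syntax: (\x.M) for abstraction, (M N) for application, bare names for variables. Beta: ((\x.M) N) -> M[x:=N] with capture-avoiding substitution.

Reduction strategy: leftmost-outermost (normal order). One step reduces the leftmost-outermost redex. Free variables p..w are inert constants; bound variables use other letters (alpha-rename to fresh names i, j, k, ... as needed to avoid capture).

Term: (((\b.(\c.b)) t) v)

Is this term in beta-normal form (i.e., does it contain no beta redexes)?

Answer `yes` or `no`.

Term: (((\b.(\c.b)) t) v)
Found 1 beta redex(es).

Answer: no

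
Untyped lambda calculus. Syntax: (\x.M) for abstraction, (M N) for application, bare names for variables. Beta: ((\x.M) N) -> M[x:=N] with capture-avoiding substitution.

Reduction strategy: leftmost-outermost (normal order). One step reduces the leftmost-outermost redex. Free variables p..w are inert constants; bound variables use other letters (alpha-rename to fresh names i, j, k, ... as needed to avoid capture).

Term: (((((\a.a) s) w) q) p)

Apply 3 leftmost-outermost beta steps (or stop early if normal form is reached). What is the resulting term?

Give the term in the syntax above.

Step 0: (((((\a.a) s) w) q) p)
Step 1: (((s w) q) p)
Step 2: (normal form reached)

Answer: (((s w) q) p)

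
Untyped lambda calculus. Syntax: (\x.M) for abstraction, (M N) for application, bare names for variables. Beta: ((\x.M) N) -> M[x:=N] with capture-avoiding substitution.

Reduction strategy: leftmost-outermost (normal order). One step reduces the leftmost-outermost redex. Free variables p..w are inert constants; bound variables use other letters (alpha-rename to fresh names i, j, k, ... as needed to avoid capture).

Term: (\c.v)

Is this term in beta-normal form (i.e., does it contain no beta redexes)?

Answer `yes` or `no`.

Answer: yes

Derivation:
Term: (\c.v)
No beta redexes found.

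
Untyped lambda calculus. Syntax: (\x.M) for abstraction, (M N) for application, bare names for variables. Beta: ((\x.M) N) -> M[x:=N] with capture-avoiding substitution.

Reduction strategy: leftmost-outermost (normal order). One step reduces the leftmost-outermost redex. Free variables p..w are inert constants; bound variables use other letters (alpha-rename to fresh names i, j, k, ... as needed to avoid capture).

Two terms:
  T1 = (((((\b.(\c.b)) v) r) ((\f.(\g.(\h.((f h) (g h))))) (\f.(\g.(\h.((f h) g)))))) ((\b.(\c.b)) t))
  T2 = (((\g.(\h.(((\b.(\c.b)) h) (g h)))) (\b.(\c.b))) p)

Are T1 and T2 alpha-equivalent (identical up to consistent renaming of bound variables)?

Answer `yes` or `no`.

Answer: no

Derivation:
Term 1: (((((\b.(\c.b)) v) r) ((\f.(\g.(\h.((f h) (g h))))) (\f.(\g.(\h.((f h) g)))))) ((\b.(\c.b)) t))
Term 2: (((\g.(\h.(((\b.(\c.b)) h) (g h)))) (\b.(\c.b))) p)
Alpha-equivalence: compare structure up to binder renaming.
Result: False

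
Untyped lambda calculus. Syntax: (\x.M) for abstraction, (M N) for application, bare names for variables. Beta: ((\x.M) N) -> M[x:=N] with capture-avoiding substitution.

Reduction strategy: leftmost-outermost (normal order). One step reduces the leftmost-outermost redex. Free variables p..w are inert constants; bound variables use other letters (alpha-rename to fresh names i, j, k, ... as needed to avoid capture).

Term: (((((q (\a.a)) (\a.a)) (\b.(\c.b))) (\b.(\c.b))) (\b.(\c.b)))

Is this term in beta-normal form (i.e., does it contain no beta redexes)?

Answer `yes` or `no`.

Term: (((((q (\a.a)) (\a.a)) (\b.(\c.b))) (\b.(\c.b))) (\b.(\c.b)))
No beta redexes found.

Answer: yes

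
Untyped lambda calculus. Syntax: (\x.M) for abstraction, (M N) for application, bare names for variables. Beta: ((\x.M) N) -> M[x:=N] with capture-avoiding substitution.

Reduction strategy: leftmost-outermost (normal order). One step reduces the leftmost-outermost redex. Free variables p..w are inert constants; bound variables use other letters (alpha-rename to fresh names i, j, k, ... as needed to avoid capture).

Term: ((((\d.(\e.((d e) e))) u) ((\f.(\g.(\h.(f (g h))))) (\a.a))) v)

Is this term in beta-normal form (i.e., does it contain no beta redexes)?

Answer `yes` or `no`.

Answer: no

Derivation:
Term: ((((\d.(\e.((d e) e))) u) ((\f.(\g.(\h.(f (g h))))) (\a.a))) v)
Found 2 beta redex(es).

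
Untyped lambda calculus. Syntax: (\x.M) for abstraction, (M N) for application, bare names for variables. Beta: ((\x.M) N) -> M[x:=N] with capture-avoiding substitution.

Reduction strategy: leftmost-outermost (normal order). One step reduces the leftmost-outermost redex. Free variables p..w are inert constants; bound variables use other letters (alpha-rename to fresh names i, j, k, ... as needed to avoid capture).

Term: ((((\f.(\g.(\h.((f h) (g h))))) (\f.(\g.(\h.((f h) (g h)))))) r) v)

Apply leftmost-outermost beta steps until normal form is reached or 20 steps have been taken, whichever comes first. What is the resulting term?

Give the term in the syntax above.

Step 0: ((((\f.(\g.(\h.((f h) (g h))))) (\f.(\g.(\h.((f h) (g h)))))) r) v)
Step 1: (((\g.(\h.(((\f.(\g.(\h.((f h) (g h))))) h) (g h)))) r) v)
Step 2: ((\h.(((\f.(\g.(\h.((f h) (g h))))) h) (r h))) v)
Step 3: (((\f.(\g.(\h.((f h) (g h))))) v) (r v))
Step 4: ((\g.(\h.((v h) (g h)))) (r v))
Step 5: (\h.((v h) ((r v) h)))

Answer: (\h.((v h) ((r v) h)))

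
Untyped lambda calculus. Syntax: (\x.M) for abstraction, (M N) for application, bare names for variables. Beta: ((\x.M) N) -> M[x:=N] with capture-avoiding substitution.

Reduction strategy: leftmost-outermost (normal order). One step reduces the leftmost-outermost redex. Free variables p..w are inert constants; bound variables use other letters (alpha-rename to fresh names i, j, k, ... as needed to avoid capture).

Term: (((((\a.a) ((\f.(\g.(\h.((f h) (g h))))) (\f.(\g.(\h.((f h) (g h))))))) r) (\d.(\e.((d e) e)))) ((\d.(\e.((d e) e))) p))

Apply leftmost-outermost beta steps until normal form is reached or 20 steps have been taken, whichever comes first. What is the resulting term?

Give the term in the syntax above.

Step 0: (((((\a.a) ((\f.(\g.(\h.((f h) (g h))))) (\f.(\g.(\h.((f h) (g h))))))) r) (\d.(\e.((d e) e)))) ((\d.(\e.((d e) e))) p))
Step 1: (((((\f.(\g.(\h.((f h) (g h))))) (\f.(\g.(\h.((f h) (g h)))))) r) (\d.(\e.((d e) e)))) ((\d.(\e.((d e) e))) p))
Step 2: ((((\g.(\h.(((\f.(\g.(\h.((f h) (g h))))) h) (g h)))) r) (\d.(\e.((d e) e)))) ((\d.(\e.((d e) e))) p))
Step 3: (((\h.(((\f.(\g.(\h.((f h) (g h))))) h) (r h))) (\d.(\e.((d e) e)))) ((\d.(\e.((d e) e))) p))
Step 4: ((((\f.(\g.(\h.((f h) (g h))))) (\d.(\e.((d e) e)))) (r (\d.(\e.((d e) e))))) ((\d.(\e.((d e) e))) p))
Step 5: (((\g.(\h.(((\d.(\e.((d e) e))) h) (g h)))) (r (\d.(\e.((d e) e))))) ((\d.(\e.((d e) e))) p))
Step 6: ((\h.(((\d.(\e.((d e) e))) h) ((r (\d.(\e.((d e) e)))) h))) ((\d.(\e.((d e) e))) p))
Step 7: (((\d.(\e.((d e) e))) ((\d.(\e.((d e) e))) p)) ((r (\d.(\e.((d e) e)))) ((\d.(\e.((d e) e))) p)))
Step 8: ((\e.((((\d.(\e.((d e) e))) p) e) e)) ((r (\d.(\e.((d e) e)))) ((\d.(\e.((d e) e))) p)))
Step 9: ((((\d.(\e.((d e) e))) p) ((r (\d.(\e.((d e) e)))) ((\d.(\e.((d e) e))) p))) ((r (\d.(\e.((d e) e)))) ((\d.(\e.((d e) e))) p)))
Step 10: (((\e.((p e) e)) ((r (\d.(\e.((d e) e)))) ((\d.(\e.((d e) e))) p))) ((r (\d.(\e.((d e) e)))) ((\d.(\e.((d e) e))) p)))
Step 11: (((p ((r (\d.(\e.((d e) e)))) ((\d.(\e.((d e) e))) p))) ((r (\d.(\e.((d e) e)))) ((\d.(\e.((d e) e))) p))) ((r (\d.(\e.((d e) e)))) ((\d.(\e.((d e) e))) p)))
Step 12: (((p ((r (\d.(\e.((d e) e)))) (\e.((p e) e)))) ((r (\d.(\e.((d e) e)))) ((\d.(\e.((d e) e))) p))) ((r (\d.(\e.((d e) e)))) ((\d.(\e.((d e) e))) p)))
Step 13: (((p ((r (\d.(\e.((d e) e)))) (\e.((p e) e)))) ((r (\d.(\e.((d e) e)))) (\e.((p e) e)))) ((r (\d.(\e.((d e) e)))) ((\d.(\e.((d e) e))) p)))
Step 14: (((p ((r (\d.(\e.((d e) e)))) (\e.((p e) e)))) ((r (\d.(\e.((d e) e)))) (\e.((p e) e)))) ((r (\d.(\e.((d e) e)))) (\e.((p e) e))))

Answer: (((p ((r (\d.(\e.((d e) e)))) (\e.((p e) e)))) ((r (\d.(\e.((d e) e)))) (\e.((p e) e)))) ((r (\d.(\e.((d e) e)))) (\e.((p e) e))))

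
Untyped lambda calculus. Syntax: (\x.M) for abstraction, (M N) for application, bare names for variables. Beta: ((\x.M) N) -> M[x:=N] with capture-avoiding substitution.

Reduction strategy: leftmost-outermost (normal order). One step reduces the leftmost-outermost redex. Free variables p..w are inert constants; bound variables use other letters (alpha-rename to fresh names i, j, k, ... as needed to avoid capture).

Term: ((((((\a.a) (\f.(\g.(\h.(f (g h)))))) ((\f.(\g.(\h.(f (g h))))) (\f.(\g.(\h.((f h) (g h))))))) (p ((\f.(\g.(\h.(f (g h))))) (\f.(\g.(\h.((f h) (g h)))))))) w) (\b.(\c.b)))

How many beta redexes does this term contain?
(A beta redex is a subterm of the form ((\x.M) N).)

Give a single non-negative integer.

Term: ((((((\a.a) (\f.(\g.(\h.(f (g h)))))) ((\f.(\g.(\h.(f (g h))))) (\f.(\g.(\h.((f h) (g h))))))) (p ((\f.(\g.(\h.(f (g h))))) (\f.(\g.(\h.((f h) (g h)))))))) w) (\b.(\c.b)))
  Redex: ((\a.a) (\f.(\g.(\h.(f (g h))))))
  Redex: ((\f.(\g.(\h.(f (g h))))) (\f.(\g.(\h.((f h) (g h))))))
  Redex: ((\f.(\g.(\h.(f (g h))))) (\f.(\g.(\h.((f h) (g h))))))
Total redexes: 3

Answer: 3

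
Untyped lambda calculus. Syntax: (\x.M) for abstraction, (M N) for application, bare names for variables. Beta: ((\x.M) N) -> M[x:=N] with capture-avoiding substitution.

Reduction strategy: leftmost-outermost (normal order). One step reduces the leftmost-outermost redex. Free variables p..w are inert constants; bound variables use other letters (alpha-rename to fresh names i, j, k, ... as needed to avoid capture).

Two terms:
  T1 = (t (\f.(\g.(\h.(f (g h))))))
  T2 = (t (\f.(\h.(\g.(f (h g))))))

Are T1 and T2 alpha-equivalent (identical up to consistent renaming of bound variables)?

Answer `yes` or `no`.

Answer: yes

Derivation:
Term 1: (t (\f.(\g.(\h.(f (g h))))))
Term 2: (t (\f.(\h.(\g.(f (h g))))))
Alpha-equivalence: compare structure up to binder renaming.
Result: True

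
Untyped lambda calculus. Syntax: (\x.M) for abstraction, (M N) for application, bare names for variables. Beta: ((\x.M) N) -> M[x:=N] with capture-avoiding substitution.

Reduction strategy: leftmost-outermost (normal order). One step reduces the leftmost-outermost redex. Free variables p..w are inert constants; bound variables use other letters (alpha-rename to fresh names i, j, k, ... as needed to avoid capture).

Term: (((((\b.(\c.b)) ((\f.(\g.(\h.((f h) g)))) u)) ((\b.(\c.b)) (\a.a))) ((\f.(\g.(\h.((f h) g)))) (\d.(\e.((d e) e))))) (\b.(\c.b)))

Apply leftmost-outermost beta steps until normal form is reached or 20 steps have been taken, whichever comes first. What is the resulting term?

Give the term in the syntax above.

Answer: ((u (\b.(\c.b))) (\g.(\h.((h g) g))))

Derivation:
Step 0: (((((\b.(\c.b)) ((\f.(\g.(\h.((f h) g)))) u)) ((\b.(\c.b)) (\a.a))) ((\f.(\g.(\h.((f h) g)))) (\d.(\e.((d e) e))))) (\b.(\c.b)))
Step 1: ((((\c.((\f.(\g.(\h.((f h) g)))) u)) ((\b.(\c.b)) (\a.a))) ((\f.(\g.(\h.((f h) g)))) (\d.(\e.((d e) e))))) (\b.(\c.b)))
Step 2: ((((\f.(\g.(\h.((f h) g)))) u) ((\f.(\g.(\h.((f h) g)))) (\d.(\e.((d e) e))))) (\b.(\c.b)))
Step 3: (((\g.(\h.((u h) g))) ((\f.(\g.(\h.((f h) g)))) (\d.(\e.((d e) e))))) (\b.(\c.b)))
Step 4: ((\h.((u h) ((\f.(\g.(\h.((f h) g)))) (\d.(\e.((d e) e)))))) (\b.(\c.b)))
Step 5: ((u (\b.(\c.b))) ((\f.(\g.(\h.((f h) g)))) (\d.(\e.((d e) e)))))
Step 6: ((u (\b.(\c.b))) (\g.(\h.(((\d.(\e.((d e) e))) h) g))))
Step 7: ((u (\b.(\c.b))) (\g.(\h.((\e.((h e) e)) g))))
Step 8: ((u (\b.(\c.b))) (\g.(\h.((h g) g))))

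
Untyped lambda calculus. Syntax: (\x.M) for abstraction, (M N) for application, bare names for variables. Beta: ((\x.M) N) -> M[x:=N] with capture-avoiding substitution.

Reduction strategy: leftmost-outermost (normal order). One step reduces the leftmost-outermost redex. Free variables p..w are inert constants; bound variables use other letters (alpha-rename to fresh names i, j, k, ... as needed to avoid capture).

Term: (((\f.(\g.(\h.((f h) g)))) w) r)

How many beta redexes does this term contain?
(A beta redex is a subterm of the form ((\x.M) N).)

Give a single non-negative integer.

Answer: 1

Derivation:
Term: (((\f.(\g.(\h.((f h) g)))) w) r)
  Redex: ((\f.(\g.(\h.((f h) g)))) w)
Total redexes: 1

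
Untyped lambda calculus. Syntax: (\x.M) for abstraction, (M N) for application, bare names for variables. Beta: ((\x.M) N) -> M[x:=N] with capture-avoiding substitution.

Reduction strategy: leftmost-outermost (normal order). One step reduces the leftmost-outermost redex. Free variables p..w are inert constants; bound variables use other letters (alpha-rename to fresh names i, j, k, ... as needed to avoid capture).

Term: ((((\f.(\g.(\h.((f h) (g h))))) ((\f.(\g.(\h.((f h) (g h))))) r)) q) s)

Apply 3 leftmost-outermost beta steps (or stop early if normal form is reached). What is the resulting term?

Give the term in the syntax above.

Step 0: ((((\f.(\g.(\h.((f h) (g h))))) ((\f.(\g.(\h.((f h) (g h))))) r)) q) s)
Step 1: (((\g.(\h.((((\f.(\g.(\h.((f h) (g h))))) r) h) (g h)))) q) s)
Step 2: ((\h.((((\f.(\g.(\h.((f h) (g h))))) r) h) (q h))) s)
Step 3: ((((\f.(\g.(\h.((f h) (g h))))) r) s) (q s))

Answer: ((((\f.(\g.(\h.((f h) (g h))))) r) s) (q s))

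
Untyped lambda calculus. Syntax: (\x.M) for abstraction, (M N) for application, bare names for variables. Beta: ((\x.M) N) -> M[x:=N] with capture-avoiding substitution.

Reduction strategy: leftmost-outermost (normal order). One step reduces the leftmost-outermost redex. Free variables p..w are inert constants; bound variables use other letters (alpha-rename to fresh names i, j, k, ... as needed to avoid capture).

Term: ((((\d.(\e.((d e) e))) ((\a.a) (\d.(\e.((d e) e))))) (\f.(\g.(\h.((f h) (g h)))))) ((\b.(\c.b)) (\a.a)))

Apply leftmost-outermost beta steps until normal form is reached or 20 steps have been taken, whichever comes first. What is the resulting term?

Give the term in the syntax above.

Step 0: ((((\d.(\e.((d e) e))) ((\a.a) (\d.(\e.((d e) e))))) (\f.(\g.(\h.((f h) (g h)))))) ((\b.(\c.b)) (\a.a)))
Step 1: (((\e.((((\a.a) (\d.(\e.((d e) e)))) e) e)) (\f.(\g.(\h.((f h) (g h)))))) ((\b.(\c.b)) (\a.a)))
Step 2: (((((\a.a) (\d.(\e.((d e) e)))) (\f.(\g.(\h.((f h) (g h)))))) (\f.(\g.(\h.((f h) (g h)))))) ((\b.(\c.b)) (\a.a)))
Step 3: ((((\d.(\e.((d e) e))) (\f.(\g.(\h.((f h) (g h)))))) (\f.(\g.(\h.((f h) (g h)))))) ((\b.(\c.b)) (\a.a)))
Step 4: (((\e.(((\f.(\g.(\h.((f h) (g h))))) e) e)) (\f.(\g.(\h.((f h) (g h)))))) ((\b.(\c.b)) (\a.a)))
Step 5: ((((\f.(\g.(\h.((f h) (g h))))) (\f.(\g.(\h.((f h) (g h)))))) (\f.(\g.(\h.((f h) (g h)))))) ((\b.(\c.b)) (\a.a)))
Step 6: (((\g.(\h.(((\f.(\g.(\h.((f h) (g h))))) h) (g h)))) (\f.(\g.(\h.((f h) (g h)))))) ((\b.(\c.b)) (\a.a)))
Step 7: ((\h.(((\f.(\g.(\h.((f h) (g h))))) h) ((\f.(\g.(\h.((f h) (g h))))) h))) ((\b.(\c.b)) (\a.a)))
Step 8: (((\f.(\g.(\h.((f h) (g h))))) ((\b.(\c.b)) (\a.a))) ((\f.(\g.(\h.((f h) (g h))))) ((\b.(\c.b)) (\a.a))))
Step 9: ((\g.(\h.((((\b.(\c.b)) (\a.a)) h) (g h)))) ((\f.(\g.(\h.((f h) (g h))))) ((\b.(\c.b)) (\a.a))))
Step 10: (\h.((((\b.(\c.b)) (\a.a)) h) (((\f.(\g.(\h.((f h) (g h))))) ((\b.(\c.b)) (\a.a))) h)))
Step 11: (\h.(((\c.(\a.a)) h) (((\f.(\g.(\h.((f h) (g h))))) ((\b.(\c.b)) (\a.a))) h)))
Step 12: (\h.((\a.a) (((\f.(\g.(\h.((f h) (g h))))) ((\b.(\c.b)) (\a.a))) h)))
Step 13: (\h.(((\f.(\g.(\h.((f h) (g h))))) ((\b.(\c.b)) (\a.a))) h))
Step 14: (\h.((\g.(\h.((((\b.(\c.b)) (\a.a)) h) (g h)))) h))
Step 15: (\h.(\i.((((\b.(\c.b)) (\a.a)) i) (h i))))
Step 16: (\h.(\i.(((\c.(\a.a)) i) (h i))))
Step 17: (\h.(\i.((\a.a) (h i))))
Step 18: (\h.(\i.(h i)))

Answer: (\h.(\i.(h i)))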